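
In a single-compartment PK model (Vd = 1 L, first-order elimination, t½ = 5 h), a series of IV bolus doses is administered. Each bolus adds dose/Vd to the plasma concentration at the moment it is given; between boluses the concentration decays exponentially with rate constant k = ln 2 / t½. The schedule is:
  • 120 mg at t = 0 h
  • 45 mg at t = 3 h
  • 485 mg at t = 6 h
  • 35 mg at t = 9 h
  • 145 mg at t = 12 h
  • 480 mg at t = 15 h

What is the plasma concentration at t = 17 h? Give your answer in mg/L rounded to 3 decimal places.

571.201 mg/L

k = ln 2 / 5 = 0.13863 per h
Dose 1 (120 mg at t=0 h): 120·exp(−0.13863·17) = 11.368 mg/L
Dose 2 (45 mg at t=3 h): 45·exp(−0.13863·14) = 6.461 mg/L
Dose 3 (485 mg at t=6 h): 485·exp(−0.13863·11) = 105.554 mg/L
Dose 4 (35 mg at t=9 h): 35·exp(−0.13863·8) = 11.546 mg/L
Dose 5 (145 mg at t=12 h): 145·exp(−0.13863·5) = 72.500 mg/L
Dose 6 (480 mg at t=15 h): 480·exp(−0.13863·2) = 363.772 mg/L
C(17) = 11.368 + 6.461 + 105.554 + 11.546 + 72.500 + 363.772 = 571.201 mg/L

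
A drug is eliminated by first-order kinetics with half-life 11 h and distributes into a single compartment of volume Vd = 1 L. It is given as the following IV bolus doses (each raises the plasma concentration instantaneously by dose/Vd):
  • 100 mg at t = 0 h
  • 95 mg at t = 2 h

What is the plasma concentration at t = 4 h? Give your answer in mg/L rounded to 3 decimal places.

161.471 mg/L

k = ln 2 / 11 = 0.06301 per h
Dose 1 (100 mg at t=0 h): 100·exp(−0.06301·4) = 77.720 mg/L
Dose 2 (95 mg at t=2 h): 95·exp(−0.06301·2) = 83.751 mg/L
C(4) = 77.720 + 83.751 = 161.471 mg/L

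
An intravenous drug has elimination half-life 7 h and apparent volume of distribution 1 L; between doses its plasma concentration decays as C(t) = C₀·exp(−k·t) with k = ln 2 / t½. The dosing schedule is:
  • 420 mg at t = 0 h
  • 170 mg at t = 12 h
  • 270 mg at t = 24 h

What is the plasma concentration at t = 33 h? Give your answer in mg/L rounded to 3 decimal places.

k = ln 2 / 7 = 0.09902 per h
Dose 1 (420 mg at t=0 h): 420·exp(−0.09902·33) = 16.000 mg/L
Dose 2 (170 mg at t=12 h): 170·exp(−0.09902·21) = 21.250 mg/L
Dose 3 (270 mg at t=24 h): 270·exp(−0.09902·9) = 110.745 mg/L
C(33) = 16.000 + 21.250 + 110.745 = 147.995 mg/L

147.995 mg/L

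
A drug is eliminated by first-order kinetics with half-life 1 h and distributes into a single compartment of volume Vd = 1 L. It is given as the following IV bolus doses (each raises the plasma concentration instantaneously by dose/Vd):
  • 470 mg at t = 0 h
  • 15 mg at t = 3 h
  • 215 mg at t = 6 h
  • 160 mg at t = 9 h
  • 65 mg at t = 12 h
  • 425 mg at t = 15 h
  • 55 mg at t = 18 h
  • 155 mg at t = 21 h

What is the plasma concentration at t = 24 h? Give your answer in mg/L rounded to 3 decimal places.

21.086 mg/L

k = ln 2 / 1 = 0.69315 per h
Dose 1 (470 mg at t=0 h): 470·exp(−0.69315·24) = 0.000 mg/L
Dose 2 (15 mg at t=3 h): 15·exp(−0.69315·21) = 0.000 mg/L
Dose 3 (215 mg at t=6 h): 215·exp(−0.69315·18) = 0.001 mg/L
Dose 4 (160 mg at t=9 h): 160·exp(−0.69315·15) = 0.005 mg/L
Dose 5 (65 mg at t=12 h): 65·exp(−0.69315·12) = 0.016 mg/L
Dose 6 (425 mg at t=15 h): 425·exp(−0.69315·9) = 0.830 mg/L
Dose 7 (55 mg at t=18 h): 55·exp(−0.69315·6) = 0.859 mg/L
Dose 8 (155 mg at t=21 h): 155·exp(−0.69315·3) = 19.375 mg/L
C(24) = 0.000 + 0.000 + 0.001 + 0.005 + 0.016 + 0.830 + 0.859 + 19.375 = 21.086 mg/L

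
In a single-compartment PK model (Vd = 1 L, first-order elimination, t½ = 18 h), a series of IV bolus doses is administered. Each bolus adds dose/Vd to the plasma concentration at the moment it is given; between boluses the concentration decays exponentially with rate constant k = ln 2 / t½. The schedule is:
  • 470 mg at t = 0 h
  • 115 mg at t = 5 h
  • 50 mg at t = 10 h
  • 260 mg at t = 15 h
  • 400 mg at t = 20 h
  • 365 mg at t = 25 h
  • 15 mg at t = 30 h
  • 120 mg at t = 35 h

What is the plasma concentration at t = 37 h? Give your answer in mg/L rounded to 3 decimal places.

k = ln 2 / 18 = 0.03851 per h
Dose 1 (470 mg at t=0 h): 470·exp(−0.03851·37) = 113.061 mg/L
Dose 2 (115 mg at t=5 h): 115·exp(−0.03851·32) = 33.538 mg/L
Dose 3 (50 mg at t=10 h): 50·exp(−0.03851·27) = 17.678 mg/L
Dose 4 (260 mg at t=15 h): 260·exp(−0.03851·22) = 111.442 mg/L
Dose 5 (400 mg at t=20 h): 400·exp(−0.03851·17) = 207.852 mg/L
Dose 6 (365 mg at t=25 h): 365·exp(−0.03851·12) = 229.936 mg/L
Dose 7 (15 mg at t=30 h): 15·exp(−0.03851·7) = 11.456 mg/L
Dose 8 (120 mg at t=35 h): 120·exp(−0.03851·2) = 111.105 mg/L
C(37) = 113.061 + 33.538 + 17.678 + 111.442 + 207.852 + 229.936 + 11.456 + 111.105 = 836.067 mg/L

836.067 mg/L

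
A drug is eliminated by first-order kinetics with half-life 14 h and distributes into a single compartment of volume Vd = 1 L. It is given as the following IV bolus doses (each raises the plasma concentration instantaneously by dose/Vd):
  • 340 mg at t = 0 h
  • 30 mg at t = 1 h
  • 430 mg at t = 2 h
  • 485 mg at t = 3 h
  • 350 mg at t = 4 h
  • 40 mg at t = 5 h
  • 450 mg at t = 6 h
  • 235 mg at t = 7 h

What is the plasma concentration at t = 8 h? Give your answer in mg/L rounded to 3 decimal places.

k = ln 2 / 14 = 0.04951 per h
Dose 1 (340 mg at t=0 h): 340·exp(−0.04951·8) = 228.803 mg/L
Dose 2 (30 mg at t=1 h): 30·exp(−0.04951·7) = 21.213 mg/L
Dose 3 (430 mg at t=2 h): 430·exp(−0.04951·6) = 319.489 mg/L
Dose 4 (485 mg at t=3 h): 485·exp(−0.04951·5) = 378.644 mg/L
Dose 5 (350 mg at t=4 h): 350·exp(−0.04951·4) = 287.117 mg/L
Dose 6 (40 mg at t=5 h): 40·exp(−0.04951·3) = 34.479 mg/L
Dose 7 (450 mg at t=6 h): 450·exp(−0.04951·2) = 407.576 mg/L
Dose 8 (235 mg at t=7 h): 235·exp(−0.04951·1) = 223.648 mg/L
C(8) = 228.803 + 21.213 + 319.489 + 378.644 + 287.117 + 34.479 + 407.576 + 223.648 = 1900.969 mg/L

1900.969 mg/L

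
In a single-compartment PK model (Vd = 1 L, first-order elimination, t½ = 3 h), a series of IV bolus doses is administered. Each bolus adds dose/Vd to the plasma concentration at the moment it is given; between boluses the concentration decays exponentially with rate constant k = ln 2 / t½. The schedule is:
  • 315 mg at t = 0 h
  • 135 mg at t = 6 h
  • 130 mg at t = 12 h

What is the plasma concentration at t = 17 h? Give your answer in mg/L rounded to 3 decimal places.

k = ln 2 / 3 = 0.23105 per h
Dose 1 (315 mg at t=0 h): 315·exp(−0.23105·17) = 6.201 mg/L
Dose 2 (135 mg at t=6 h): 135·exp(−0.23105·11) = 10.631 mg/L
Dose 3 (130 mg at t=12 h): 130·exp(−0.23105·5) = 40.947 mg/L
C(17) = 6.201 + 10.631 + 40.947 = 57.779 mg/L

57.779 mg/L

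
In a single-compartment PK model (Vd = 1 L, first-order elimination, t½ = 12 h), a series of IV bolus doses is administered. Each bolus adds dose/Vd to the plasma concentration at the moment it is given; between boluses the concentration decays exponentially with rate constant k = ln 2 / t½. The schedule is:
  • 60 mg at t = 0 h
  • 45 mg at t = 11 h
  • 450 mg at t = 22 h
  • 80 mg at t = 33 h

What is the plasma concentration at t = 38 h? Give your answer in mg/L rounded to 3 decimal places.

254.657 mg/L

k = ln 2 / 12 = 0.05776 per h
Dose 1 (60 mg at t=0 h): 60·exp(−0.05776·38) = 6.682 mg/L
Dose 2 (45 mg at t=11 h): 45·exp(−0.05776·27) = 9.460 mg/L
Dose 3 (450 mg at t=22 h): 450·exp(−0.05776·16) = 178.583 mg/L
Dose 4 (80 mg at t=33 h): 80·exp(−0.05776·5) = 59.932 mg/L
C(38) = 6.682 + 9.460 + 178.583 + 59.932 = 254.657 mg/L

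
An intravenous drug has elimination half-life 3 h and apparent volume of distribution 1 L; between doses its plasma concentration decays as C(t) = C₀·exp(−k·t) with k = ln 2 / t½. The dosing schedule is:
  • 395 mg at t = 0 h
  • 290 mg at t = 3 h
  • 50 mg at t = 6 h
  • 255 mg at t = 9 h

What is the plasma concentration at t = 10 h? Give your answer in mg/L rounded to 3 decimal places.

318.968 mg/L

k = ln 2 / 3 = 0.23105 per h
Dose 1 (395 mg at t=0 h): 395·exp(−0.23105·10) = 39.189 mg/L
Dose 2 (290 mg at t=3 h): 290·exp(−0.23105·7) = 57.543 mg/L
Dose 3 (50 mg at t=6 h): 50·exp(−0.23105·4) = 19.843 mg/L
Dose 4 (255 mg at t=9 h): 255·exp(−0.23105·1) = 202.394 mg/L
C(10) = 39.189 + 57.543 + 19.843 + 202.394 = 318.968 mg/L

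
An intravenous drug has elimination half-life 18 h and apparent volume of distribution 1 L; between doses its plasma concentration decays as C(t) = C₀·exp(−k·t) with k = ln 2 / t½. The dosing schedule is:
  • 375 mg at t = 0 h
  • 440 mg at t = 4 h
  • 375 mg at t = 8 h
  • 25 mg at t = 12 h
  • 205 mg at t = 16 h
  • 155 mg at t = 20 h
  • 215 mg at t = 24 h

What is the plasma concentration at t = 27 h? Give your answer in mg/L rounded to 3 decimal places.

k = ln 2 / 18 = 0.03851 per h
Dose 1 (375 mg at t=0 h): 375·exp(−0.03851·27) = 132.583 mg/L
Dose 2 (440 mg at t=4 h): 440·exp(−0.03851·23) = 181.469 mg/L
Dose 3 (375 mg at t=8 h): 375·exp(−0.03851·19) = 180.417 mg/L
Dose 4 (25 mg at t=12 h): 25·exp(−0.03851·15) = 14.031 mg/L
Dose 5 (205 mg at t=16 h): 205·exp(−0.03851·11) = 134.212 mg/L
Dose 6 (155 mg at t=20 h): 155·exp(−0.03851·7) = 118.376 mg/L
Dose 7 (215 mg at t=24 h): 215·exp(−0.03851·3) = 191.543 mg/L
C(27) = 132.583 + 181.469 + 180.417 + 14.031 + 134.212 + 118.376 + 191.543 = 952.631 mg/L

952.631 mg/L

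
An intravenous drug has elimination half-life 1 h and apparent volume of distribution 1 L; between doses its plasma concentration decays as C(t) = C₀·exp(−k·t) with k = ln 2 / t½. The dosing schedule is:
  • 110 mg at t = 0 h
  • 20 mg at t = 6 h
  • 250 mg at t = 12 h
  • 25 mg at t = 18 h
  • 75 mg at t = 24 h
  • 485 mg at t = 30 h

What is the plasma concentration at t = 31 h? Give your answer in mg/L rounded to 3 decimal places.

243.089 mg/L

k = ln 2 / 1 = 0.69315 per h
Dose 1 (110 mg at t=0 h): 110·exp(−0.69315·31) = 0.000 mg/L
Dose 2 (20 mg at t=6 h): 20·exp(−0.69315·25) = 0.000 mg/L
Dose 3 (250 mg at t=12 h): 250·exp(−0.69315·19) = 0.000 mg/L
Dose 4 (25 mg at t=18 h): 25·exp(−0.69315·13) = 0.003 mg/L
Dose 5 (75 mg at t=24 h): 75·exp(−0.69315·7) = 0.586 mg/L
Dose 6 (485 mg at t=30 h): 485·exp(−0.69315·1) = 242.500 mg/L
C(31) = 0.000 + 0.000 + 0.000 + 0.003 + 0.586 + 242.500 = 243.089 mg/L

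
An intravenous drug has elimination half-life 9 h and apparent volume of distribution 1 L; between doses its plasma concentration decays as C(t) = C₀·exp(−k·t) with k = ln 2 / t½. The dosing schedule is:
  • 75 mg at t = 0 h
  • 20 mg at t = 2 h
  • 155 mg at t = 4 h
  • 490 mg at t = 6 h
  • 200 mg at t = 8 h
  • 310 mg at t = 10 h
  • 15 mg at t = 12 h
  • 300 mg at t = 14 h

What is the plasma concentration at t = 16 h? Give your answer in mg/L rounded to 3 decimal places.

888.517 mg/L

k = ln 2 / 9 = 0.07702 per h
Dose 1 (75 mg at t=0 h): 75·exp(−0.07702·16) = 21.872 mg/L
Dose 2 (20 mg at t=2 h): 20·exp(−0.07702·14) = 6.804 mg/L
Dose 3 (155 mg at t=4 h): 155·exp(−0.07702·12) = 61.512 mg/L
Dose 4 (490 mg at t=6 h): 490·exp(−0.07702·10) = 226.839 mg/L
Dose 5 (200 mg at t=8 h): 200·exp(−0.07702·8) = 108.006 mg/L
Dose 6 (310 mg at t=10 h): 310·exp(−0.07702·6) = 195.288 mg/L
Dose 7 (15 mg at t=12 h): 15·exp(−0.07702·4) = 11.023 mg/L
Dose 8 (300 mg at t=14 h): 300·exp(−0.07702·2) = 257.173 mg/L
C(16) = 21.872 + 6.804 + 61.512 + 226.839 + 108.006 + 195.288 + 11.023 + 257.173 = 888.517 mg/L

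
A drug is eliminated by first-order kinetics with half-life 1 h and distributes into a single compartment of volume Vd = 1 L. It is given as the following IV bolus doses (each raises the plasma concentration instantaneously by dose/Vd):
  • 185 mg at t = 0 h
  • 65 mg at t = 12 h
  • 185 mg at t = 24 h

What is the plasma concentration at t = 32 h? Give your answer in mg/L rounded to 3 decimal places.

0.723 mg/L

k = ln 2 / 1 = 0.69315 per h
Dose 1 (185 mg at t=0 h): 185·exp(−0.69315·32) = 0.000 mg/L
Dose 2 (65 mg at t=12 h): 65·exp(−0.69315·20) = 0.000 mg/L
Dose 3 (185 mg at t=24 h): 185·exp(−0.69315·8) = 0.723 mg/L
C(32) = 0.000 + 0.000 + 0.723 = 0.723 mg/L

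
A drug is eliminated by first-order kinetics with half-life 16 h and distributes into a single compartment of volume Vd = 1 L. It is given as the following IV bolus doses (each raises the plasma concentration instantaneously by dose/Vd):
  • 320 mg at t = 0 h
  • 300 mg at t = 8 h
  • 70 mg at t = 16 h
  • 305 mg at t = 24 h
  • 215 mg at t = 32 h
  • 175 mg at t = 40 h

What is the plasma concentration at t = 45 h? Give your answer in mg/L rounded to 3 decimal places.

512.011 mg/L

k = ln 2 / 16 = 0.04332 per h
Dose 1 (320 mg at t=0 h): 320·exp(−0.04332·45) = 45.552 mg/L
Dose 2 (300 mg at t=8 h): 300·exp(−0.04332·37) = 60.393 mg/L
Dose 3 (70 mg at t=16 h): 70·exp(−0.04332·29) = 19.929 mg/L
Dose 4 (305 mg at t=24 h): 305·exp(−0.04332·21) = 122.800 mg/L
Dose 5 (215 mg at t=32 h): 215·exp(−0.04332·13) = 122.420 mg/L
Dose 6 (175 mg at t=40 h): 175·exp(−0.04332·5) = 140.918 mg/L
C(45) = 45.552 + 60.393 + 19.929 + 122.800 + 122.420 + 140.918 = 512.011 mg/L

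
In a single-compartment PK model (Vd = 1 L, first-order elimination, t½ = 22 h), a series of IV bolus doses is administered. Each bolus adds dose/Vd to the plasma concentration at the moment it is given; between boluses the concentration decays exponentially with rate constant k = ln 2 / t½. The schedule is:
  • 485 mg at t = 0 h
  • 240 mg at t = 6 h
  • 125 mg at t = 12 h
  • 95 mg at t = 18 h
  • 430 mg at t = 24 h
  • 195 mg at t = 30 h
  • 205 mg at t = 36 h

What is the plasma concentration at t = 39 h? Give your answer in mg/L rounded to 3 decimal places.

k = ln 2 / 22 = 0.03151 per h
Dose 1 (485 mg at t=0 h): 485·exp(−0.03151·39) = 141.938 mg/L
Dose 2 (240 mg at t=6 h): 240·exp(−0.03151·33) = 84.853 mg/L
Dose 3 (125 mg at t=12 h): 125·exp(−0.03151·27) = 53.391 mg/L
Dose 4 (95 mg at t=18 h): 95·exp(−0.03151·21) = 49.020 mg/L
Dose 5 (430 mg at t=24 h): 430·exp(−0.03151·15) = 268.053 mg/L
Dose 6 (195 mg at t=30 h): 195·exp(−0.03151·9) = 146.854 mg/L
Dose 7 (205 mg at t=36 h): 205·exp(−0.03151·3) = 186.511 mg/L
C(39) = 141.938 + 84.853 + 53.391 + 49.020 + 268.053 + 146.854 + 186.511 = 930.619 mg/L

930.619 mg/L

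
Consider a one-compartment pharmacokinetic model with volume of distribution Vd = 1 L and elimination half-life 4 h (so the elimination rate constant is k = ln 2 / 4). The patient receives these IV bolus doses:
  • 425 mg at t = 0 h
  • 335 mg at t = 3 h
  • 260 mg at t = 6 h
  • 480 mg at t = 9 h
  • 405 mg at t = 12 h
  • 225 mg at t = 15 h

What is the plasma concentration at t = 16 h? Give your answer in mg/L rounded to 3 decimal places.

642.144 mg/L

k = ln 2 / 4 = 0.17329 per h
Dose 1 (425 mg at t=0 h): 425·exp(−0.17329·16) = 26.562 mg/L
Dose 2 (335 mg at t=3 h): 335·exp(−0.17329·13) = 35.213 mg/L
Dose 3 (260 mg at t=6 h): 260·exp(−0.17329·10) = 45.962 mg/L
Dose 4 (480 mg at t=9 h): 480·exp(−0.17329·7) = 142.705 mg/L
Dose 5 (405 mg at t=12 h): 405·exp(−0.17329·4) = 202.500 mg/L
Dose 6 (225 mg at t=15 h): 225·exp(−0.17329·1) = 189.202 mg/L
C(16) = 26.562 + 35.213 + 45.962 + 142.705 + 202.500 + 189.202 = 642.144 mg/L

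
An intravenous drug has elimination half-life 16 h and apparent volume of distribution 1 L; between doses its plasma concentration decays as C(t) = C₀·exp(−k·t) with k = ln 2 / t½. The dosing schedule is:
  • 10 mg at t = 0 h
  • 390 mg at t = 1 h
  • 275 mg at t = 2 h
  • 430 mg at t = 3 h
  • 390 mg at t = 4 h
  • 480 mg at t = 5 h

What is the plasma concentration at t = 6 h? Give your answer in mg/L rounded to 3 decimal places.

k = ln 2 / 16 = 0.04332 per h
Dose 1 (10 mg at t=0 h): 10·exp(−0.04332·6) = 7.711 mg/L
Dose 2 (390 mg at t=1 h): 390·exp(−0.04332·5) = 314.046 mg/L
Dose 3 (275 mg at t=2 h): 275·exp(−0.04332·4) = 231.247 mg/L
Dose 4 (430 mg at t=3 h): 430·exp(−0.04332·3) = 377.594 mg/L
Dose 5 (390 mg at t=4 h): 390·exp(−0.04332·2) = 357.632 mg/L
Dose 6 (480 mg at t=5 h): 480·exp(−0.04332·1) = 459.650 mg/L
C(6) = 7.711 + 314.046 + 231.247 + 377.594 + 357.632 + 459.650 = 1747.879 mg/L

1747.879 mg/L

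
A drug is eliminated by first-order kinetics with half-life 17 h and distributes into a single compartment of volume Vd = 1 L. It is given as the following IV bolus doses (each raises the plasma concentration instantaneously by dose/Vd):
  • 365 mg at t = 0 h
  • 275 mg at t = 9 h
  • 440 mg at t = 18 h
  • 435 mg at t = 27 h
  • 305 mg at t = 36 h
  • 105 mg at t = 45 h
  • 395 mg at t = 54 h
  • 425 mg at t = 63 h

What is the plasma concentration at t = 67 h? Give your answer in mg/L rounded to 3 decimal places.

916.942 mg/L

k = ln 2 / 17 = 0.04077 per h
Dose 1 (365 mg at t=0 h): 365·exp(−0.04077·67) = 23.762 mg/L
Dose 2 (275 mg at t=9 h): 275·exp(−0.04077·58) = 25.840 mg/L
Dose 3 (440 mg at t=18 h): 440·exp(−0.04077·49) = 59.673 mg/L
Dose 4 (435 mg at t=27 h): 435·exp(−0.04077·40) = 85.150 mg/L
Dose 5 (305 mg at t=36 h): 305·exp(−0.04077·31) = 86.171 mg/L
Dose 6 (105 mg at t=45 h): 105·exp(−0.04077·22) = 42.817 mg/L
Dose 7 (395 mg at t=54 h): 395·exp(−0.04077·13) = 232.486 mg/L
Dose 8 (425 mg at t=63 h): 425·exp(−0.04077·4) = 361.043 mg/L
C(67) = 23.762 + 25.840 + 59.673 + 85.150 + 86.171 + 42.817 + 232.486 + 361.043 = 916.942 mg/L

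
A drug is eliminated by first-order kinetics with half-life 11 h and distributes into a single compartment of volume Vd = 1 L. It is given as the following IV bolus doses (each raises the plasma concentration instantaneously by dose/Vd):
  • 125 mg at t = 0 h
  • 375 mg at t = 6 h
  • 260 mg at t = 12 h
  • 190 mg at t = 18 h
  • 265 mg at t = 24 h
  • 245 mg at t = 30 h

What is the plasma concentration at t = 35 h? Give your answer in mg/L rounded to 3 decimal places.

k = ln 2 / 11 = 0.06301 per h
Dose 1 (125 mg at t=0 h): 125·exp(−0.06301·35) = 13.775 mg/L
Dose 2 (375 mg at t=6 h): 375·exp(−0.06301·29) = 60.312 mg/L
Dose 3 (260 mg at t=12 h): 260·exp(−0.06301·23) = 61.031 mg/L
Dose 4 (190 mg at t=18 h): 190·exp(−0.06301·17) = 65.092 mg/L
Dose 5 (265 mg at t=24 h): 265·exp(−0.06301·11) = 132.500 mg/L
Dose 6 (245 mg at t=30 h): 245·exp(−0.06301·5) = 178.786 mg/L
C(35) = 13.775 + 60.312 + 61.031 + 65.092 + 132.500 + 178.786 = 511.496 mg/L

511.496 mg/L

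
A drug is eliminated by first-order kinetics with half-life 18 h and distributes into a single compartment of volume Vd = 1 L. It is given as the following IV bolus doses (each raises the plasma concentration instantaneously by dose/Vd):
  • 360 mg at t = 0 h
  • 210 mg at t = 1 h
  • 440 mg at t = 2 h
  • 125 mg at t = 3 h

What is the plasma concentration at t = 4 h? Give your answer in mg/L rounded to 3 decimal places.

1023.359 mg/L

k = ln 2 / 18 = 0.03851 per h
Dose 1 (360 mg at t=0 h): 360·exp(−0.03851·4) = 308.608 mg/L
Dose 2 (210 mg at t=1 h): 210·exp(−0.03851·3) = 187.089 mg/L
Dose 3 (440 mg at t=2 h): 440·exp(−0.03851·2) = 407.385 mg/L
Dose 4 (125 mg at t=3 h): 125·exp(−0.03851·1) = 120.278 mg/L
C(4) = 308.608 + 187.089 + 407.385 + 120.278 = 1023.359 mg/L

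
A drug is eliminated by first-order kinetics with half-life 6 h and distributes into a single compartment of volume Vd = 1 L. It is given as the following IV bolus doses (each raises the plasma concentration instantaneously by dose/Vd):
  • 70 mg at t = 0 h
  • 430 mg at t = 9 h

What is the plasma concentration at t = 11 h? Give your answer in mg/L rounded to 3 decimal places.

k = ln 2 / 6 = 0.11552 per h
Dose 1 (70 mg at t=0 h): 70·exp(−0.11552·11) = 19.643 mg/L
Dose 2 (430 mg at t=9 h): 430·exp(−0.11552·2) = 341.291 mg/L
C(11) = 19.643 + 341.291 = 360.934 mg/L

360.934 mg/L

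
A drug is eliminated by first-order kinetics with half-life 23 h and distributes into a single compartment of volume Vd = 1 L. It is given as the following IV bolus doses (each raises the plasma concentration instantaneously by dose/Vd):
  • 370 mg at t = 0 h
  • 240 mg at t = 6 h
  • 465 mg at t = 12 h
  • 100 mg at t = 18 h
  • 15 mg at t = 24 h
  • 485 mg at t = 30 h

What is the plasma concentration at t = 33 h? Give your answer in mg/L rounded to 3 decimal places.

1008.324 mg/L

k = ln 2 / 23 = 0.03014 per h
Dose 1 (370 mg at t=0 h): 370·exp(−0.03014·33) = 136.864 mg/L
Dose 2 (240 mg at t=6 h): 240·exp(−0.03014·27) = 106.372 mg/L
Dose 3 (465 mg at t=12 h): 465·exp(−0.03014·21) = 246.945 mg/L
Dose 4 (100 mg at t=18 h): 100·exp(−0.03014·15) = 63.632 mg/L
Dose 5 (15 mg at t=24 h): 15·exp(−0.03014·9) = 11.437 mg/L
Dose 6 (485 mg at t=30 h): 485·exp(−0.03014·3) = 443.075 mg/L
C(33) = 136.864 + 106.372 + 246.945 + 63.632 + 11.437 + 443.075 = 1008.324 mg/L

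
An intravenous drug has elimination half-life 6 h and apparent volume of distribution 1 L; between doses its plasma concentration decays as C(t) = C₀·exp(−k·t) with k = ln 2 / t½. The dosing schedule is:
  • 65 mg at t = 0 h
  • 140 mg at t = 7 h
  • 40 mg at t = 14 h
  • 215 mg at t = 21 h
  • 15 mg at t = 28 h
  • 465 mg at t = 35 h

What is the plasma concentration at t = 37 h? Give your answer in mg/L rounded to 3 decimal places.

k = ln 2 / 6 = 0.11552 per h
Dose 1 (65 mg at t=0 h): 65·exp(−0.11552·37) = 0.905 mg/L
Dose 2 (140 mg at t=7 h): 140·exp(−0.11552·30) = 4.375 mg/L
Dose 3 (40 mg at t=14 h): 40·exp(−0.11552·23) = 2.806 mg/L
Dose 4 (215 mg at t=21 h): 215·exp(−0.11552·16) = 33.860 mg/L
Dose 5 (15 mg at t=28 h): 15·exp(−0.11552·9) = 5.303 mg/L
Dose 6 (465 mg at t=35 h): 465·exp(−0.11552·2) = 369.071 mg/L
C(37) = 0.905 + 4.375 + 2.806 + 33.860 + 5.303 + 369.071 = 416.320 mg/L

416.320 mg/L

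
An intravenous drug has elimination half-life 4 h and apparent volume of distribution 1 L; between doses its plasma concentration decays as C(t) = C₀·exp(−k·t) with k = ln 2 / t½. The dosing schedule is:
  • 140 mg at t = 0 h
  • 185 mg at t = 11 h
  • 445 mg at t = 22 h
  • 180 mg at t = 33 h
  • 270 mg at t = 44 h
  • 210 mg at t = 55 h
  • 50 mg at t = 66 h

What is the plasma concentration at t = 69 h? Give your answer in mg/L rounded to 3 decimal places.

52.329 mg/L

k = ln 2 / 4 = 0.17329 per h
Dose 1 (140 mg at t=0 h): 140·exp(−0.17329·69) = 0.001 mg/L
Dose 2 (185 mg at t=11 h): 185·exp(−0.17329·58) = 0.008 mg/L
Dose 3 (445 mg at t=22 h): 445·exp(−0.17329·47) = 0.129 mg/L
Dose 4 (180 mg at t=33 h): 180·exp(−0.17329·36) = 0.352 mg/L
Dose 5 (270 mg at t=44 h): 270·exp(−0.17329·25) = 3.548 mg/L
Dose 6 (210 mg at t=55 h): 210·exp(−0.17329·14) = 18.562 mg/L
Dose 7 (50 mg at t=66 h): 50·exp(−0.17329·3) = 29.730 mg/L
C(69) = 0.001 + 0.008 + 0.129 + 0.352 + 3.548 + 18.562 + 29.730 = 52.329 mg/L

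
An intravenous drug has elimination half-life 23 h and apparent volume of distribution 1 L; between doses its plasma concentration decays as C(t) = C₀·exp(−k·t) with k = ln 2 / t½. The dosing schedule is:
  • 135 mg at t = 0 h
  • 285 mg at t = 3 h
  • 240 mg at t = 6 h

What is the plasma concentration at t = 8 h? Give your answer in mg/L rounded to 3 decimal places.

k = ln 2 / 23 = 0.03014 per h
Dose 1 (135 mg at t=0 h): 135·exp(−0.03014·8) = 106.079 mg/L
Dose 2 (285 mg at t=3 h): 285·exp(−0.03014·5) = 245.134 mg/L
Dose 3 (240 mg at t=6 h): 240·exp(−0.03014·2) = 225.962 mg/L
C(8) = 106.079 + 245.134 + 225.962 = 577.174 mg/L

577.174 mg/L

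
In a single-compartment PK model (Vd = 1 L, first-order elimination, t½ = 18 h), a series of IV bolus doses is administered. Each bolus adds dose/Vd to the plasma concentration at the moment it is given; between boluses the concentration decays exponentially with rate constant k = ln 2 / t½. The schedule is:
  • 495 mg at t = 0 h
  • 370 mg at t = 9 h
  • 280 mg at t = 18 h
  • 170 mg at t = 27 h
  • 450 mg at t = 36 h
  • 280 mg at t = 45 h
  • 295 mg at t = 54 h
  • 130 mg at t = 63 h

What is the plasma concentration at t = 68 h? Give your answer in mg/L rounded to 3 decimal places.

676.134 mg/L

k = ln 2 / 18 = 0.03851 per h
Dose 1 (495 mg at t=0 h): 495·exp(−0.03851·68) = 36.089 mg/L
Dose 2 (370 mg at t=9 h): 370·exp(−0.03851·59) = 38.150 mg/L
Dose 3 (280 mg at t=18 h): 280·exp(−0.03851·50) = 40.829 mg/L
Dose 4 (170 mg at t=27 h): 170·exp(−0.03851·41) = 35.057 mg/L
Dose 5 (450 mg at t=36 h): 450·exp(−0.03851·32) = 131.235 mg/L
Dose 6 (280 mg at t=45 h): 280·exp(−0.03851·23) = 115.480 mg/L
Dose 7 (295 mg at t=54 h): 295·exp(−0.03851·14) = 172.063 mg/L
Dose 8 (130 mg at t=63 h): 130·exp(−0.03851·5) = 107.232 mg/L
C(68) = 36.089 + 38.150 + 40.829 + 35.057 + 131.235 + 115.480 + 172.063 + 107.232 = 676.134 mg/L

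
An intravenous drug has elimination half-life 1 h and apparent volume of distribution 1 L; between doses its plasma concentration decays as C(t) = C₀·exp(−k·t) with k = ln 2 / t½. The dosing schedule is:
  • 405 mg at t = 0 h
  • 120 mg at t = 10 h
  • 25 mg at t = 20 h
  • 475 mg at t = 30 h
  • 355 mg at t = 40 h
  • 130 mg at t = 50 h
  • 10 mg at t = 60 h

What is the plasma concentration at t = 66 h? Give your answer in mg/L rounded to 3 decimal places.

0.158 mg/L

k = ln 2 / 1 = 0.69315 per h
Dose 1 (405 mg at t=0 h): 405·exp(−0.69315·66) = 0.000 mg/L
Dose 2 (120 mg at t=10 h): 120·exp(−0.69315·56) = 0.000 mg/L
Dose 3 (25 mg at t=20 h): 25·exp(−0.69315·46) = 0.000 mg/L
Dose 4 (475 mg at t=30 h): 475·exp(−0.69315·36) = 0.000 mg/L
Dose 5 (355 mg at t=40 h): 355·exp(−0.69315·26) = 0.000 mg/L
Dose 6 (130 mg at t=50 h): 130·exp(−0.69315·16) = 0.002 mg/L
Dose 7 (10 mg at t=60 h): 10·exp(−0.69315·6) = 0.156 mg/L
C(66) = 0.000 + 0.000 + 0.000 + 0.000 + 0.000 + 0.002 + 0.156 = 0.158 mg/L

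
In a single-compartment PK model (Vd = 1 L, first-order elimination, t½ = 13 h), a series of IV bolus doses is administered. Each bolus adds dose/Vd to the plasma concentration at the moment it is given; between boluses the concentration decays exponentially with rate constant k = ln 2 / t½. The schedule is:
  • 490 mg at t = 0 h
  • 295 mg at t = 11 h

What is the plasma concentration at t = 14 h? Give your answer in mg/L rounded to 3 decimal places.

483.672 mg/L

k = ln 2 / 13 = 0.05332 per h
Dose 1 (490 mg at t=0 h): 490·exp(−0.05332·14) = 232.279 mg/L
Dose 2 (295 mg at t=11 h): 295·exp(−0.05332·3) = 251.393 mg/L
C(14) = 232.279 + 251.393 = 483.672 mg/L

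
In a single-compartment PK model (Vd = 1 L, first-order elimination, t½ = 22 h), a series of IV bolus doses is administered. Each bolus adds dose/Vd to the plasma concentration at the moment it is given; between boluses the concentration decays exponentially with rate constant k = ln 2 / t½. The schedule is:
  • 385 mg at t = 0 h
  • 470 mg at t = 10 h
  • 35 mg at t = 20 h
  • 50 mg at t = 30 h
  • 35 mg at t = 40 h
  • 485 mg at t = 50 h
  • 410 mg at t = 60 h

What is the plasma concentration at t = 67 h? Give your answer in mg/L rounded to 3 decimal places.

775.866 mg/L

k = ln 2 / 22 = 0.03151 per h
Dose 1 (385 mg at t=0 h): 385·exp(−0.03151·67) = 46.632 mg/L
Dose 2 (470 mg at t=10 h): 470·exp(−0.03151·57) = 78.011 mg/L
Dose 3 (35 mg at t=20 h): 35·exp(−0.03151·47) = 7.961 mg/L
Dose 4 (50 mg at t=30 h): 50·exp(−0.03151·37) = 15.584 mg/L
Dose 5 (35 mg at t=40 h): 35·exp(−0.03151·27) = 14.949 mg/L
Dose 6 (485 mg at t=50 h): 485·exp(−0.03151·17) = 283.875 mg/L
Dose 7 (410 mg at t=60 h): 410·exp(−0.03151·7) = 328.853 mg/L
C(67) = 46.632 + 78.011 + 7.961 + 15.584 + 14.949 + 283.875 + 328.853 = 775.866 mg/L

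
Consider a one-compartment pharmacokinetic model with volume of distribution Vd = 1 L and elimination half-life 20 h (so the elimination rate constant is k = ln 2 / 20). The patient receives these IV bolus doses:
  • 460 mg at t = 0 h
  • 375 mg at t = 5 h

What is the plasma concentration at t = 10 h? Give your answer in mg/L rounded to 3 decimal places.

k = ln 2 / 20 = 0.03466 per h
Dose 1 (460 mg at t=0 h): 460·exp(−0.03466·10) = 325.269 mg/L
Dose 2 (375 mg at t=5 h): 375·exp(−0.03466·5) = 315.336 mg/L
C(10) = 325.269 + 315.336 = 640.605 mg/L

640.605 mg/L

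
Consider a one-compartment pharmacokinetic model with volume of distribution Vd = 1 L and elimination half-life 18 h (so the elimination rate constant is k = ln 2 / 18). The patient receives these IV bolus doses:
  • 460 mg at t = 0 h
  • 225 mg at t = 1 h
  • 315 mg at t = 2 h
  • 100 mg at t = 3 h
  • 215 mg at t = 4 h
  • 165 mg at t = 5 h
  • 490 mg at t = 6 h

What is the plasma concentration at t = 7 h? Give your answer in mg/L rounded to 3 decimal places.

k = ln 2 / 18 = 0.03851 per h
Dose 1 (460 mg at t=0 h): 460·exp(−0.03851·7) = 351.310 mg/L
Dose 2 (225 mg at t=1 h): 225·exp(−0.03851·6) = 178.583 mg/L
Dose 3 (315 mg at t=2 h): 315·exp(−0.03851·5) = 259.831 mg/L
Dose 4 (100 mg at t=3 h): 100·exp(−0.03851·4) = 85.724 mg/L
Dose 5 (215 mg at t=4 h): 215·exp(−0.03851·3) = 191.543 mg/L
Dose 6 (165 mg at t=5 h): 165·exp(−0.03851·2) = 152.769 mg/L
Dose 7 (490 mg at t=6 h): 490·exp(−0.03851·1) = 471.490 mg/L
C(7) = 351.310 + 178.583 + 259.831 + 85.724 + 191.543 + 152.769 + 471.490 = 1691.250 mg/L

1691.250 mg/L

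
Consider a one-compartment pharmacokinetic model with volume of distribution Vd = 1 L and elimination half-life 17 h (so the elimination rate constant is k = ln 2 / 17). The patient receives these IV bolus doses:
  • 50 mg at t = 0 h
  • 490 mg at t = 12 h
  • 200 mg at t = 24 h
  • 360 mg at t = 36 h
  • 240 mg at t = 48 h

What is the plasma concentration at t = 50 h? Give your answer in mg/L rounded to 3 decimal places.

k = ln 2 / 17 = 0.04077 per h
Dose 1 (50 mg at t=0 h): 50·exp(−0.04077·50) = 6.510 mg/L
Dose 2 (490 mg at t=12 h): 490·exp(−0.04077·38) = 104.065 mg/L
Dose 3 (200 mg at t=24 h): 200·exp(−0.04077·26) = 69.284 mg/L
Dose 4 (360 mg at t=36 h): 360·exp(−0.04077·14) = 203.421 mg/L
Dose 5 (240 mg at t=48 h): 240·exp(−0.04077·2) = 221.206 mg/L
C(50) = 6.510 + 104.065 + 69.284 + 203.421 + 221.206 = 604.485 mg/L

604.485 mg/L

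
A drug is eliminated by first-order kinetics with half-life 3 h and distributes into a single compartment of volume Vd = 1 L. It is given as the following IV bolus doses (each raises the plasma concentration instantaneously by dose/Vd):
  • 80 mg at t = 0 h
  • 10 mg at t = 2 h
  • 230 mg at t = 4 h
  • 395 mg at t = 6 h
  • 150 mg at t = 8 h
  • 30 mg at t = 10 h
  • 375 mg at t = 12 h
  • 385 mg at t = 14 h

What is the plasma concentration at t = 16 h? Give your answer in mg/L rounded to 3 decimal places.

478.419 mg/L

k = ln 2 / 3 = 0.23105 per h
Dose 1 (80 mg at t=0 h): 80·exp(−0.23105·16) = 1.984 mg/L
Dose 2 (10 mg at t=2 h): 10·exp(−0.23105·14) = 0.394 mg/L
Dose 3 (230 mg at t=4 h): 230·exp(−0.23105·12) = 14.375 mg/L
Dose 4 (395 mg at t=6 h): 395·exp(−0.23105·10) = 39.189 mg/L
Dose 5 (150 mg at t=8 h): 150·exp(−0.23105·8) = 23.624 mg/L
Dose 6 (30 mg at t=10 h): 30·exp(−0.23105·6) = 7.500 mg/L
Dose 7 (375 mg at t=12 h): 375·exp(−0.23105·4) = 148.819 mg/L
Dose 8 (385 mg at t=14 h): 385·exp(−0.23105·2) = 242.535 mg/L
C(16) = 1.984 + 0.394 + 14.375 + 39.189 + 23.624 + 7.500 + 148.819 + 242.535 = 478.419 mg/L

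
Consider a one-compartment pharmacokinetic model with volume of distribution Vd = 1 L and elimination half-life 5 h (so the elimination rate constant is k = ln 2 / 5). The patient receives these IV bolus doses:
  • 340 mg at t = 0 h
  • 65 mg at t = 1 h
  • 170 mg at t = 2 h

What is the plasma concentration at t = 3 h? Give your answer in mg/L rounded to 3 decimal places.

k = ln 2 / 5 = 0.13863 per h
Dose 1 (340 mg at t=0 h): 340·exp(−0.13863·3) = 224.316 mg/L
Dose 2 (65 mg at t=1 h): 65·exp(−0.13863·2) = 49.261 mg/L
Dose 3 (170 mg at t=2 h): 170·exp(−0.13863·1) = 147.994 mg/L
C(3) = 224.316 + 49.261 + 147.994 = 421.571 mg/L

421.571 mg/L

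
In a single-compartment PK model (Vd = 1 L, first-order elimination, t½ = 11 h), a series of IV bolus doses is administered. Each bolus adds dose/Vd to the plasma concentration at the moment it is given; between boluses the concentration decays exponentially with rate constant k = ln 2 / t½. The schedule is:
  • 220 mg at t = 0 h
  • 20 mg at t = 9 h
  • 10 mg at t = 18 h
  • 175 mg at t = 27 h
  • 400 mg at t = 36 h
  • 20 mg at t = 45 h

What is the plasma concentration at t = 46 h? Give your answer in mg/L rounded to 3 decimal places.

300.419 mg/L

k = ln 2 / 11 = 0.06301 per h
Dose 1 (220 mg at t=0 h): 220·exp(−0.06301·46) = 12.122 mg/L
Dose 2 (20 mg at t=9 h): 20·exp(−0.06301·37) = 1.943 mg/L
Dose 3 (10 mg at t=18 h): 10·exp(−0.06301·28) = 1.713 mg/L
Dose 4 (175 mg at t=27 h): 175·exp(−0.06301·19) = 52.854 mg/L
Dose 5 (400 mg at t=36 h): 400·exp(−0.06301·10) = 213.008 mg/L
Dose 6 (20 mg at t=45 h): 20·exp(−0.06301·1) = 18.779 mg/L
C(46) = 12.122 + 1.943 + 1.713 + 52.854 + 213.008 + 18.779 = 300.419 mg/L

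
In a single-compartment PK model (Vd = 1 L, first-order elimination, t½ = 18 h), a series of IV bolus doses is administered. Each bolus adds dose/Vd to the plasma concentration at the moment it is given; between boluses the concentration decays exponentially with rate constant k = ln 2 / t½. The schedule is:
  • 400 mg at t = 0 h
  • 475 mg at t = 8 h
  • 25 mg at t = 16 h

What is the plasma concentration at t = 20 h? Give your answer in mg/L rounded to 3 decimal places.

505.837 mg/L

k = ln 2 / 18 = 0.03851 per h
Dose 1 (400 mg at t=0 h): 400·exp(−0.03851·20) = 185.175 mg/L
Dose 2 (475 mg at t=8 h): 475·exp(−0.03851·12) = 299.231 mg/L
Dose 3 (25 mg at t=16 h): 25·exp(−0.03851·4) = 21.431 mg/L
C(20) = 185.175 + 299.231 + 21.431 = 505.837 mg/L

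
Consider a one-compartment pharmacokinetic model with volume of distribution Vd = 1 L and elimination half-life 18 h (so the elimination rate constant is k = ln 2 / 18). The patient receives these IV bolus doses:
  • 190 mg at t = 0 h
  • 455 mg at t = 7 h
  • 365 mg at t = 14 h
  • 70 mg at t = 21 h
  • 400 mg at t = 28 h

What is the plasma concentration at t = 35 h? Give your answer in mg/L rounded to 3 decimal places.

713.059 mg/L

k = ln 2 / 18 = 0.03851 per h
Dose 1 (190 mg at t=0 h): 190·exp(−0.03851·35) = 49.365 mg/L
Dose 2 (455 mg at t=7 h): 455·exp(−0.03851·28) = 154.790 mg/L
Dose 3 (365 mg at t=14 h): 365·exp(−0.03851·21) = 162.589 mg/L
Dose 4 (70 mg at t=21 h): 70·exp(−0.03851·14) = 40.829 mg/L
Dose 5 (400 mg at t=28 h): 400·exp(−0.03851·7) = 305.487 mg/L
C(35) = 49.365 + 154.790 + 162.589 + 40.829 + 305.487 = 713.059 mg/L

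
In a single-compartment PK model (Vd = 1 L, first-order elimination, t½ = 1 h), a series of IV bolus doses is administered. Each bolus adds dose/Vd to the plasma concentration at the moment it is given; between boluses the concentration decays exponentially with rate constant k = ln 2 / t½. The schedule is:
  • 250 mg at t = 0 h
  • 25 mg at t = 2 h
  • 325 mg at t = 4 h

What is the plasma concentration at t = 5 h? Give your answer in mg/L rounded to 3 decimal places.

k = ln 2 / 1 = 0.69315 per h
Dose 1 (250 mg at t=0 h): 250·exp(−0.69315·5) = 7.812 mg/L
Dose 2 (25 mg at t=2 h): 25·exp(−0.69315·3) = 3.125 mg/L
Dose 3 (325 mg at t=4 h): 325·exp(−0.69315·1) = 162.500 mg/L
C(5) = 7.812 + 3.125 + 162.500 = 173.438 mg/L

173.438 mg/L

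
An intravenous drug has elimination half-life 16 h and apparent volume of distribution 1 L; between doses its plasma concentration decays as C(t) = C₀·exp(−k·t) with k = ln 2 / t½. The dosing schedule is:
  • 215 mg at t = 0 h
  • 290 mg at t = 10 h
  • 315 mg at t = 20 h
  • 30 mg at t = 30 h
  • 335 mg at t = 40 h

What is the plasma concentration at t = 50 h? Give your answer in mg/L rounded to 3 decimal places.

k = ln 2 / 16 = 0.04332 per h
Dose 1 (215 mg at t=0 h): 215·exp(−0.04332·50) = 24.644 mg/L
Dose 2 (290 mg at t=10 h): 290·exp(−0.04332·40) = 51.265 mg/L
Dose 3 (315 mg at t=20 h): 315·exp(−0.04332·30) = 85.877 mg/L
Dose 4 (30 mg at t=30 h): 30·exp(−0.04332·20) = 12.613 mg/L
Dose 5 (335 mg at t=40 h): 335·exp(−0.04332·10) = 217.221 mg/L
C(50) = 24.644 + 51.265 + 85.877 + 12.613 + 217.221 = 391.621 mg/L

391.621 mg/L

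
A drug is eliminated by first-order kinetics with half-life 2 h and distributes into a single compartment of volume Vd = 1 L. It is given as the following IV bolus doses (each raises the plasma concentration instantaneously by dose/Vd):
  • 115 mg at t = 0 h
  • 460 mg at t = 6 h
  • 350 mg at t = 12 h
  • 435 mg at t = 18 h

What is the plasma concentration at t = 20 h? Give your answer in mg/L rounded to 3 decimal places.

k = ln 2 / 2 = 0.34657 per h
Dose 1 (115 mg at t=0 h): 115·exp(−0.34657·20) = 0.112 mg/L
Dose 2 (460 mg at t=6 h): 460·exp(−0.34657·14) = 3.594 mg/L
Dose 3 (350 mg at t=12 h): 350·exp(−0.34657·8) = 21.875 mg/L
Dose 4 (435 mg at t=18 h): 435·exp(−0.34657·2) = 217.500 mg/L
C(20) = 0.112 + 3.594 + 21.875 + 217.500 = 243.081 mg/L

243.081 mg/L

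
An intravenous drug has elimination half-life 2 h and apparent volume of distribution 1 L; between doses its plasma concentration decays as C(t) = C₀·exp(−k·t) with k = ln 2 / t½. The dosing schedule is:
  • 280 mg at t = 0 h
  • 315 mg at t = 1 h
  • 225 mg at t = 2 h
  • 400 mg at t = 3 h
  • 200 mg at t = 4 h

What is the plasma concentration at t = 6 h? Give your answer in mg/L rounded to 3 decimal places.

388.356 mg/L

k = ln 2 / 2 = 0.34657 per h
Dose 1 (280 mg at t=0 h): 280·exp(−0.34657·6) = 35.000 mg/L
Dose 2 (315 mg at t=1 h): 315·exp(−0.34657·5) = 55.685 mg/L
Dose 3 (225 mg at t=2 h): 225·exp(−0.34657·4) = 56.250 mg/L
Dose 4 (400 mg at t=3 h): 400·exp(−0.34657·3) = 141.421 mg/L
Dose 5 (200 mg at t=4 h): 200·exp(−0.34657·2) = 100.000 mg/L
C(6) = 35.000 + 55.685 + 56.250 + 141.421 + 100.000 = 388.356 mg/L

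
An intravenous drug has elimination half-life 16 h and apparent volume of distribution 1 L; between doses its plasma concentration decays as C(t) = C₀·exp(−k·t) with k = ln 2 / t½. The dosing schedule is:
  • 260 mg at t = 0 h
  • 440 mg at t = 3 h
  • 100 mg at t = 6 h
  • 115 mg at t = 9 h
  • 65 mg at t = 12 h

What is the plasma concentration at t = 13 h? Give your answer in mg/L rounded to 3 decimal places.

666.136 mg/L

k = ln 2 / 16 = 0.04332 per h
Dose 1 (260 mg at t=0 h): 260·exp(−0.04332·13) = 148.043 mg/L
Dose 2 (440 mg at t=3 h): 440·exp(−0.04332·10) = 285.305 mg/L
Dose 3 (100 mg at t=6 h): 100·exp(−0.04332·7) = 73.841 mg/L
Dose 4 (115 mg at t=9 h): 115·exp(−0.04332·4) = 96.703 mg/L
Dose 5 (65 mg at t=12 h): 65·exp(−0.04332·1) = 62.244 mg/L
C(13) = 148.043 + 285.305 + 73.841 + 96.703 + 62.244 = 666.136 mg/L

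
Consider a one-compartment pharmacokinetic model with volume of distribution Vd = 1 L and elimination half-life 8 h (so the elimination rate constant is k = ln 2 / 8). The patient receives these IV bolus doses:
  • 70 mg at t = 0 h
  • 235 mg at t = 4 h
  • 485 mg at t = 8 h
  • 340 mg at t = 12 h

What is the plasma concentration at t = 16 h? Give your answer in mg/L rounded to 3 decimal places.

k = ln 2 / 8 = 0.08664 per h
Dose 1 (70 mg at t=0 h): 70·exp(−0.08664·16) = 17.500 mg/L
Dose 2 (235 mg at t=4 h): 235·exp(−0.08664·12) = 83.085 mg/L
Dose 3 (485 mg at t=8 h): 485·exp(−0.08664·8) = 242.500 mg/L
Dose 4 (340 mg at t=12 h): 340·exp(−0.08664·4) = 240.416 mg/L
C(16) = 17.500 + 83.085 + 242.500 + 240.416 = 583.501 mg/L

583.501 mg/L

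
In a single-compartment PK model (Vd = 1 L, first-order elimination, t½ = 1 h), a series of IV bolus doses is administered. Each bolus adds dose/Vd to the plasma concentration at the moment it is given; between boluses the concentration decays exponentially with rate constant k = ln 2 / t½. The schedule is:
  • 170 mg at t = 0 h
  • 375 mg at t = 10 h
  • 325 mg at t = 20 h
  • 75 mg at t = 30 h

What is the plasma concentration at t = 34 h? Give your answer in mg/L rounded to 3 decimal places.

4.707 mg/L

k = ln 2 / 1 = 0.69315 per h
Dose 1 (170 mg at t=0 h): 170·exp(−0.69315·34) = 0.000 mg/L
Dose 2 (375 mg at t=10 h): 375·exp(−0.69315·24) = 0.000 mg/L
Dose 3 (325 mg at t=20 h): 325·exp(−0.69315·14) = 0.020 mg/L
Dose 4 (75 mg at t=30 h): 75·exp(−0.69315·4) = 4.688 mg/L
C(34) = 0.000 + 0.000 + 0.020 + 4.688 = 4.707 mg/L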